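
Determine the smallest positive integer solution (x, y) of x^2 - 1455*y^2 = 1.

First expand sqrt(1455) as a continued fraction. With x_i = (sqrt(1455) + m_i)/d_i and (m_0, d_0) = (0, 1): a_0 = floor(sqrt(1455)) = 38, since 38^2 = 1444 <= 1455 < 1521 = 39^2.
Iterate m_{i+1} = d_i*a_i - m_i, d_{i+1} = (1455 - m_{i+1}^2)/d_i, a_{i+1} = floor((a_0 + m_{i+1})/d_{i+1}):
  m_1 = 1*38 - 0 = 38, d_1 = (1455 - 38^2)/1 = 11/1 = 11, a_1 = floor((38 + 38)/11) = 6.
  m_2 = 11*6 - 38 = 28, d_2 = (1455 - 28^2)/11 = 671/11 = 61, a_2 = floor((38 + 28)/61) = 1.
  m_3 = 61*1 - 28 = 33, d_3 = (1455 - 33^2)/61 = 366/61 = 6, a_3 = floor((38 + 33)/6) = 11.
  m_4 = 6*11 - 33 = 33, d_4 = (1455 - 33^2)/6 = 366/6 = 61, a_4 = floor((38 + 33)/61) = 1.
  m_5 = 61*1 - 33 = 28, d_5 = (1455 - 28^2)/61 = 671/61 = 11, a_5 = floor((38 + 28)/11) = 6.
  m_6 = 11*6 - 28 = 38, d_6 = (1455 - 38^2)/11 = 11/11 = 1, a_6 = floor((38 + 38)/1) = 76.
  m_7 = 1*76 - 38 = 38, d_7 = (1455 - 38^2)/1 = 11/1 = 11: (m_7, d_7) = (m_1, d_1) = (38, 11), so from here the quotients repeat a_1, ..., a_6; the period length is 6.
So sqrt(1455) = [38; (6, 1, 11, 1, 6, 76)] with period length k = 6.
k is even, so the fundamental solution of x^2 - 1455y^2 = 1 is (p_{k-1}, q_{k-1}) = (p_5, q_5); compute convergents through index 5.
Convergents (p_i = a_i*p_{i-1} + p_{i-2}, q_i = a_i*q_{i-1} + q_{i-2} with p_{-2}=0, p_{-1}=1, q_{-2}=1, q_{-1}=0):
  i=0: a_0=38, p_0 = 38*1 + 0 = 38, q_0 = 38*0 + 1 = 1.
  i=1: a_1=6, p_1 = 6*38 + 1 = 229, q_1 = 6*1 + 0 = 6.
  i=2: a_2=1, p_2 = 1*229 + 38 = 267, q_2 = 1*6 + 1 = 7.
  i=3: a_3=11, p_3 = 11*267 + 229 = 3166, q_3 = 11*7 + 6 = 83.
  i=4: a_4=1, p_4 = 1*3166 + 267 = 3433, q_4 = 1*83 + 7 = 90.
  i=5: a_5=6, p_5 = 6*3433 + 3166 = 23764, q_5 = 6*90 + 83 = 623.
Check: 23764^2 - 1455*623^2 = 564727696 - 564727695 = 1, so (x, y) = (23764, 623) solves the equation, and by the theorem it is the least positive solution.

(x, y) = (23764, 623)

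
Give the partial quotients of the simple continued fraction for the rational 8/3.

Run the Euclidean algorithm on 8 and 3; the successive quotients are the partial quotients a_0, a_1, ... (each step inverts the fractional part left over by the previous one):
  8 = 2*3 + 2, so a_0 = 2.
  3 = 1*2 + 1, so a_1 = 1.
  2 = 2*1 + 0, so a_2 = 2.
The remainder reaches 0 after 3 divisions, so the expansion has 3 partial quotients, read off in order.

[2; 1, 2]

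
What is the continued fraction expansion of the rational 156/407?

Run the Euclidean algorithm on 156 and 407; the successive quotients are the partial quotients a_0, a_1, ... (each step inverts the fractional part left over by the previous one):
  156 = 0*407 + 156, so a_0 = 0.
  407 = 2*156 + 95, so a_1 = 2.
  156 = 1*95 + 61, so a_2 = 1.
  95 = 1*61 + 34, so a_3 = 1.
  61 = 1*34 + 27, so a_4 = 1.
  34 = 1*27 + 7, so a_5 = 1.
  27 = 3*7 + 6, so a_6 = 3.
  7 = 1*6 + 1, so a_7 = 1.
  6 = 6*1 + 0, so a_8 = 6.
The remainder reaches 0 after 9 divisions, so the expansion has 9 partial quotients, read off in order.

[0; 2, 1, 1, 1, 1, 3, 1, 6]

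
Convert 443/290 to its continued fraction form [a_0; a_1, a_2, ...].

Run the Euclidean algorithm on 443 and 290; the successive quotients are the partial quotients a_0, a_1, ... (each step inverts the fractional part left over by the previous one):
  443 = 1*290 + 153, so a_0 = 1.
  290 = 1*153 + 137, so a_1 = 1.
  153 = 1*137 + 16, so a_2 = 1.
  137 = 8*16 + 9, so a_3 = 8.
  16 = 1*9 + 7, so a_4 = 1.
  9 = 1*7 + 2, so a_5 = 1.
  7 = 3*2 + 1, so a_6 = 3.
  2 = 2*1 + 0, so a_7 = 2.
The remainder reaches 0 after 8 divisions, so the expansion has 8 partial quotients, read off in order.

[1; 1, 1, 8, 1, 1, 3, 2]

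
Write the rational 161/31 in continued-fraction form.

[5; 5, 6]

Run the Euclidean algorithm on 161 and 31; the successive quotients are the partial quotients a_0, a_1, ... (each step inverts the fractional part left over by the previous one):
  161 = 5*31 + 6, so a_0 = 5.
  31 = 5*6 + 1, so a_1 = 5.
  6 = 6*1 + 0, so a_2 = 6.
The remainder reaches 0 after 3 divisions, so the expansion has 3 partial quotients, read off in order.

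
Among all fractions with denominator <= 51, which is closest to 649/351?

Expand x = 649/351 as a continued fraction with the Euclidean algorithm:
  649 = 1*351 + 298, so a_0 = 1.
  351 = 1*298 + 53, so a_1 = 1.
  298 = 5*53 + 33, so a_2 = 5.
  53 = 1*33 + 20, so a_3 = 1.
  33 = 1*20 + 13, so a_4 = 1.
  20 = 1*13 + 7, so a_5 = 1.
  13 = 1*7 + 6, so a_6 = 1.
  7 = 1*6 + 1, so a_7 = 1.
  6 = 6*1 + 0, so a_8 = 6.
so x = [1; 1, 5, 1, 1, 1, 1, 1, 6].
Convergents (p_i = a_i*p_{i-1} + p_{i-2}, q_i = a_i*q_{i-1} + q_{i-2} with p_{-2}=0, p_{-1}=1, q_{-2}=1, q_{-1}=0), until the denominator exceeds 51:
  i=0: a_0=1, p_0 = 1*1 + 0 = 1, q_0 = 1*0 + 1 = 1.
  i=1: a_1=1, p_1 = 1*1 + 1 = 2, q_1 = 1*1 + 0 = 1.
  i=2: a_2=5, p_2 = 5*2 + 1 = 11, q_2 = 5*1 + 1 = 6.
  i=3: a_3=1, p_3 = 1*11 + 2 = 13, q_3 = 1*6 + 1 = 7.
  i=4: a_4=1, p_4 = 1*13 + 11 = 24, q_4 = 1*7 + 6 = 13.
  i=5: a_5=1, p_5 = 1*24 + 13 = 37, q_5 = 1*13 + 7 = 20.
  i=6: a_6=1, p_6 = 1*37 + 24 = 61, q_6 = 1*20 + 13 = 33.
  i=7: a_7=1, p_7 = 1*61 + 37 = 98, q_7 = 1*33 + 20 = 53.
q_7 = 53 > 51, so the last convergent with denominator <= 51 is p_6/q_6 = 61/33.
The closest fraction with denominator <= 51 is either p_6/q_6 or the intermediate fraction (k*p_6 + p_5)/(k*q_6 + q_5) with the largest k >= 1 whose denominator stays <= 51; these approach x as k grows, and every other convergent or intermediate fraction in range is farther away.
Largest k: floor((51 - q_5)/q_6) = floor((51 - 20)/33) = 0.
Since k = 0, no intermediate fraction beyond p_6/q_6 has denominator <= 51, so the convergent 61/33 is the closest (its error is |649*33 - 61*351|/(351*33) = 6/11583).

61/33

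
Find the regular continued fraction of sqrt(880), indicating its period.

Write x_i = (sqrt(880) + m_i)/d_i with (m_0, d_0) = (0, 1). a_0 = floor(sqrt(880)) = 29, since 29^2 = 841 <= 880 < 900 = 30^2.
Iterate m_{i+1} = d_i*a_i - m_i, d_{i+1} = (880 - m_{i+1}^2)/d_i, a_{i+1} = floor((a_0 + m_{i+1})/d_{i+1}):
  m_1 = 1*29 - 0 = 29, d_1 = (880 - 29^2)/1 = 39/1 = 39, a_1 = floor((29 + 29)/39) = 1.
  m_2 = 39*1 - 29 = 10, d_2 = (880 - 10^2)/39 = 780/39 = 20, a_2 = floor((29 + 10)/20) = 1.
  m_3 = 20*1 - 10 = 10, d_3 = (880 - 10^2)/20 = 780/20 = 39, a_3 = floor((29 + 10)/39) = 1.
  m_4 = 39*1 - 10 = 29, d_4 = (880 - 29^2)/39 = 39/39 = 1, a_4 = floor((29 + 29)/1) = 58.
  m_5 = 1*58 - 29 = 29, d_5 = (880 - 29^2)/1 = 39/1 = 39: (m_5, d_5) = (m_1, d_1) = (29, 39), so from here the quotients repeat a_1, ..., a_4; the period length is 4.
Hence the expansion of sqrt(880) is a_0 = 29 followed by the repeating block 1, 1, 1, 58 (period 4).

[29; (1, 1, 1, 58)]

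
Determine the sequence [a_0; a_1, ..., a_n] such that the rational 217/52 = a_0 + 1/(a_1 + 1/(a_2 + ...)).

Run the Euclidean algorithm on 217 and 52; the successive quotients are the partial quotients a_0, a_1, ... (each step inverts the fractional part left over by the previous one):
  217 = 4*52 + 9, so a_0 = 4.
  52 = 5*9 + 7, so a_1 = 5.
  9 = 1*7 + 2, so a_2 = 1.
  7 = 3*2 + 1, so a_3 = 3.
  2 = 2*1 + 0, so a_4 = 2.
The remainder reaches 0 after 5 divisions, so the expansion has 5 partial quotients, read off in order.

[4; 5, 1, 3, 2]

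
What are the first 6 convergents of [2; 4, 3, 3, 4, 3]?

2/1, 9/4, 29/13, 96/43, 413/185, 1335/598

Using the convergent recurrence p_i = a_i*p_{i-1} + p_{i-2}, q_i = a_i*q_{i-1} + q_{i-2} with p_{-2}=0, p_{-1}=1, q_{-2}=1, q_{-1}=0:
  i=0: a_0=2, p_0 = 2*1 + 0 = 2, q_0 = 2*0 + 1 = 1.
  i=1: a_1=4, p_1 = 4*2 + 1 = 9, q_1 = 4*1 + 0 = 4.
  i=2: a_2=3, p_2 = 3*9 + 2 = 29, q_2 = 3*4 + 1 = 13.
  i=3: a_3=3, p_3 = 3*29 + 9 = 96, q_3 = 3*13 + 4 = 43.
  i=4: a_4=4, p_4 = 4*96 + 29 = 413, q_4 = 4*43 + 13 = 185.
  i=5: a_5=3, p_5 = 3*413 + 96 = 1335, q_5 = 3*185 + 43 = 598.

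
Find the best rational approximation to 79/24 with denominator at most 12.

Expand x = 79/24 as a continued fraction with the Euclidean algorithm:
  79 = 3*24 + 7, so a_0 = 3.
  24 = 3*7 + 3, so a_1 = 3.
  7 = 2*3 + 1, so a_2 = 2.
  3 = 3*1 + 0, so a_3 = 3.
so x = [3; 3, 2, 3].
Convergents (p_i = a_i*p_{i-1} + p_{i-2}, q_i = a_i*q_{i-1} + q_{i-2} with p_{-2}=0, p_{-1}=1, q_{-2}=1, q_{-1}=0), until the denominator exceeds 12:
  i=0: a_0=3, p_0 = 3*1 + 0 = 3, q_0 = 3*0 + 1 = 1.
  i=1: a_1=3, p_1 = 3*3 + 1 = 10, q_1 = 3*1 + 0 = 3.
  i=2: a_2=2, p_2 = 2*10 + 3 = 23, q_2 = 2*3 + 1 = 7.
  i=3: a_3=3, p_3 = 3*23 + 10 = 79, q_3 = 3*7 + 3 = 24.
q_3 = 24 > 12, so the last convergent with denominator <= 12 is p_2/q_2 = 23/7.
The closest fraction with denominator <= 12 is either p_2/q_2 or the intermediate fraction (k*p_2 + p_1)/(k*q_2 + q_1) with the largest k >= 1 whose denominator stays <= 12; these approach x as k grows, and every other convergent or intermediate fraction in range is farther away.
Largest k: floor((12 - q_1)/q_2) = floor((12 - 3)/7) = 1.
That gives (1*23 + 10)/(1*7 + 3) = 33/10.
Compare the errors: |x - 23/7| = |79*7 - 23*24|/(24*7) = 1/168, and |x - 33/10| = |79*10 - 33*24|/(24*10) = 2/240.
Cross-multiplying, 1*240 = 240 < 336 = 2*168, so 1/168 is smaller: the convergent 23/7 is closer to x than 33/10.

23/7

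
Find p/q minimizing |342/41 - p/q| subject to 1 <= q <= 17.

25/3

Expand x = 342/41 as a continued fraction with the Euclidean algorithm:
  342 = 8*41 + 14, so a_0 = 8.
  41 = 2*14 + 13, so a_1 = 2.
  14 = 1*13 + 1, so a_2 = 1.
  13 = 13*1 + 0, so a_3 = 13.
so x = [8; 2, 1, 13].
Convergents (p_i = a_i*p_{i-1} + p_{i-2}, q_i = a_i*q_{i-1} + q_{i-2} with p_{-2}=0, p_{-1}=1, q_{-2}=1, q_{-1}=0), until the denominator exceeds 17:
  i=0: a_0=8, p_0 = 8*1 + 0 = 8, q_0 = 8*0 + 1 = 1.
  i=1: a_1=2, p_1 = 2*8 + 1 = 17, q_1 = 2*1 + 0 = 2.
  i=2: a_2=1, p_2 = 1*17 + 8 = 25, q_2 = 1*2 + 1 = 3.
  i=3: a_3=13, p_3 = 13*25 + 17 = 342, q_3 = 13*3 + 2 = 41.
q_3 = 41 > 17, so the last convergent with denominator <= 17 is p_2/q_2 = 25/3.
The closest fraction with denominator <= 17 is either p_2/q_2 or the intermediate fraction (k*p_2 + p_1)/(k*q_2 + q_1) with the largest k >= 1 whose denominator stays <= 17; these approach x as k grows, and every other convergent or intermediate fraction in range is farther away.
Largest k: floor((17 - q_1)/q_2) = floor((17 - 2)/3) = 5.
That gives (5*25 + 17)/(5*3 + 2) = 142/17.
Compare the errors: |x - 25/3| = |342*3 - 25*41|/(41*3) = 1/123, and |x - 142/17| = |342*17 - 142*41|/(41*17) = 8/697.
Cross-multiplying, 1*697 = 697 < 984 = 8*123, so 1/123 is smaller: the convergent 25/3 is closer to x than 142/17.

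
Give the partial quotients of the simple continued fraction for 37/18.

Run the Euclidean algorithm on 37 and 18; the successive quotients are the partial quotients a_0, a_1, ... (each step inverts the fractional part left over by the previous one):
  37 = 2*18 + 1, so a_0 = 2.
  18 = 18*1 + 0, so a_1 = 18.
The remainder reaches 0 after 2 divisions, so the expansion has 2 partial quotients, read off in order.

[2; 18]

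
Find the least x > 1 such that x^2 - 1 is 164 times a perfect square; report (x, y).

(x, y) = (2049, 160)

First expand sqrt(164) as a continued fraction. With x_i = (sqrt(164) + m_i)/d_i and (m_0, d_0) = (0, 1): a_0 = floor(sqrt(164)) = 12, since 12^2 = 144 <= 164 < 169 = 13^2.
Iterate m_{i+1} = d_i*a_i - m_i, d_{i+1} = (164 - m_{i+1}^2)/d_i, a_{i+1} = floor((a_0 + m_{i+1})/d_{i+1}):
  m_1 = 1*12 - 0 = 12, d_1 = (164 - 12^2)/1 = 20/1 = 20, a_1 = floor((12 + 12)/20) = 1.
  m_2 = 20*1 - 12 = 8, d_2 = (164 - 8^2)/20 = 100/20 = 5, a_2 = floor((12 + 8)/5) = 4.
  m_3 = 5*4 - 8 = 12, d_3 = (164 - 12^2)/5 = 20/5 = 4, a_3 = floor((12 + 12)/4) = 6.
  m_4 = 4*6 - 12 = 12, d_4 = (164 - 12^2)/4 = 20/4 = 5, a_4 = floor((12 + 12)/5) = 4.
  m_5 = 5*4 - 12 = 8, d_5 = (164 - 8^2)/5 = 100/5 = 20, a_5 = floor((12 + 8)/20) = 1.
  m_6 = 20*1 - 8 = 12, d_6 = (164 - 12^2)/20 = 20/20 = 1, a_6 = floor((12 + 12)/1) = 24.
  m_7 = 1*24 - 12 = 12, d_7 = (164 - 12^2)/1 = 20/1 = 20: (m_7, d_7) = (m_1, d_1) = (12, 20), so from here the quotients repeat a_1, ..., a_6; the period length is 6.
So sqrt(164) = [12; (1, 4, 6, 4, 1, 24)] with period length k = 6.
k is even, so the fundamental solution of x^2 - 164y^2 = 1 is (p_{k-1}, q_{k-1}) = (p_5, q_5); compute convergents through index 5.
Convergents (p_i = a_i*p_{i-1} + p_{i-2}, q_i = a_i*q_{i-1} + q_{i-2} with p_{-2}=0, p_{-1}=1, q_{-2}=1, q_{-1}=0):
  i=0: a_0=12, p_0 = 12*1 + 0 = 12, q_0 = 12*0 + 1 = 1.
  i=1: a_1=1, p_1 = 1*12 + 1 = 13, q_1 = 1*1 + 0 = 1.
  i=2: a_2=4, p_2 = 4*13 + 12 = 64, q_2 = 4*1 + 1 = 5.
  i=3: a_3=6, p_3 = 6*64 + 13 = 397, q_3 = 6*5 + 1 = 31.
  i=4: a_4=4, p_4 = 4*397 + 64 = 1652, q_4 = 4*31 + 5 = 129.
  i=5: a_5=1, p_5 = 1*1652 + 397 = 2049, q_5 = 1*129 + 31 = 160.
Check: 2049^2 - 164*160^2 = 4198401 - 4198400 = 1, so (x, y) = (2049, 160) solves the equation, and by the theorem it is the least positive solution.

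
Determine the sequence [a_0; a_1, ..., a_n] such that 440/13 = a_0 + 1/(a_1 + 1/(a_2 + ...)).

Run the Euclidean algorithm on 440 and 13; the successive quotients are the partial quotients a_0, a_1, ... (each step inverts the fractional part left over by the previous one):
  440 = 33*13 + 11, so a_0 = 33.
  13 = 1*11 + 2, so a_1 = 1.
  11 = 5*2 + 1, so a_2 = 5.
  2 = 2*1 + 0, so a_3 = 2.
The remainder reaches 0 after 4 divisions, so the expansion has 4 partial quotients, read off in order.

[33; 1, 5, 2]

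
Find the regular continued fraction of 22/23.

Run the Euclidean algorithm on 22 and 23; the successive quotients are the partial quotients a_0, a_1, ... (each step inverts the fractional part left over by the previous one):
  22 = 0*23 + 22, so a_0 = 0.
  23 = 1*22 + 1, so a_1 = 1.
  22 = 22*1 + 0, so a_2 = 22.
The remainder reaches 0 after 3 divisions, so the expansion has 3 partial quotients, read off in order.

[0; 1, 22]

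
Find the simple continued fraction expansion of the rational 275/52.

[5; 3, 2, 7]

Run the Euclidean algorithm on 275 and 52; the successive quotients are the partial quotients a_0, a_1, ... (each step inverts the fractional part left over by the previous one):
  275 = 5*52 + 15, so a_0 = 5.
  52 = 3*15 + 7, so a_1 = 3.
  15 = 2*7 + 1, so a_2 = 2.
  7 = 7*1 + 0, so a_3 = 7.
The remainder reaches 0 after 4 divisions, so the expansion has 4 partial quotients, read off in order.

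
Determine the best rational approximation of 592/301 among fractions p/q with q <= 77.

59/30

Expand x = 592/301 as a continued fraction with the Euclidean algorithm:
  592 = 1*301 + 291, so a_0 = 1.
  301 = 1*291 + 10, so a_1 = 1.
  291 = 29*10 + 1, so a_2 = 29.
  10 = 10*1 + 0, so a_3 = 10.
so x = [1; 1, 29, 10].
Convergents (p_i = a_i*p_{i-1} + p_{i-2}, q_i = a_i*q_{i-1} + q_{i-2} with p_{-2}=0, p_{-1}=1, q_{-2}=1, q_{-1}=0), until the denominator exceeds 77:
  i=0: a_0=1, p_0 = 1*1 + 0 = 1, q_0 = 1*0 + 1 = 1.
  i=1: a_1=1, p_1 = 1*1 + 1 = 2, q_1 = 1*1 + 0 = 1.
  i=2: a_2=29, p_2 = 29*2 + 1 = 59, q_2 = 29*1 + 1 = 30.
  i=3: a_3=10, p_3 = 10*59 + 2 = 592, q_3 = 10*30 + 1 = 301.
q_3 = 301 > 77, so the last convergent with denominator <= 77 is p_2/q_2 = 59/30.
The closest fraction with denominator <= 77 is either p_2/q_2 or the intermediate fraction (k*p_2 + p_1)/(k*q_2 + q_1) with the largest k >= 1 whose denominator stays <= 77; these approach x as k grows, and every other convergent or intermediate fraction in range is farther away.
Largest k: floor((77 - q_1)/q_2) = floor((77 - 1)/30) = 2.
That gives (2*59 + 2)/(2*30 + 1) = 120/61.
Compare the errors: |x - 59/30| = |592*30 - 59*301|/(301*30) = 1/9030, and |x - 120/61| = |592*61 - 120*301|/(301*61) = 8/18361.
Cross-multiplying, 1*18361 = 18361 < 72240 = 8*9030, so 1/9030 is smaller: the convergent 59/30 is closer to x than 120/61.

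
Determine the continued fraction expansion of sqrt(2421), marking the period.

Write x_i = (sqrt(2421) + m_i)/d_i with (m_0, d_0) = (0, 1). a_0 = floor(sqrt(2421)) = 49, since 49^2 = 2401 <= 2421 < 2500 = 50^2.
Iterate m_{i+1} = d_i*a_i - m_i, d_{i+1} = (2421 - m_{i+1}^2)/d_i, a_{i+1} = floor((a_0 + m_{i+1})/d_{i+1}):
  m_1 = 1*49 - 0 = 49, d_1 = (2421 - 49^2)/1 = 20/1 = 20, a_1 = floor((49 + 49)/20) = 4.
  m_2 = 20*4 - 49 = 31, d_2 = (2421 - 31^2)/20 = 1460/20 = 73, a_2 = floor((49 + 31)/73) = 1.
  m_3 = 73*1 - 31 = 42, d_3 = (2421 - 42^2)/73 = 657/73 = 9, a_3 = floor((49 + 42)/9) = 10.
  m_4 = 9*10 - 42 = 48, d_4 = (2421 - 48^2)/9 = 117/9 = 13, a_4 = floor((49 + 48)/13) = 7.
  m_5 = 13*7 - 48 = 43, d_5 = (2421 - 43^2)/13 = 572/13 = 44, a_5 = floor((49 + 43)/44) = 2.
  m_6 = 44*2 - 43 = 45, d_6 = (2421 - 45^2)/44 = 396/44 = 9, a_6 = floor((49 + 45)/9) = 10.
  m_7 = 9*10 - 45 = 45, d_7 = (2421 - 45^2)/9 = 396/9 = 44, a_7 = floor((49 + 45)/44) = 2.
  m_8 = 44*2 - 45 = 43, d_8 = (2421 - 43^2)/44 = 572/44 = 13, a_8 = floor((49 + 43)/13) = 7.
  m_9 = 13*7 - 43 = 48, d_9 = (2421 - 48^2)/13 = 117/13 = 9, a_9 = floor((49 + 48)/9) = 10.
  m_10 = 9*10 - 48 = 42, d_10 = (2421 - 42^2)/9 = 657/9 = 73, a_10 = floor((49 + 42)/73) = 1.
  m_11 = 73*1 - 42 = 31, d_11 = (2421 - 31^2)/73 = 1460/73 = 20, a_11 = floor((49 + 31)/20) = 4.
  m_12 = 20*4 - 31 = 49, d_12 = (2421 - 49^2)/20 = 20/20 = 1, a_12 = floor((49 + 49)/1) = 98.
  m_13 = 1*98 - 49 = 49, d_13 = (2421 - 49^2)/1 = 20/1 = 20: (m_13, d_13) = (m_1, d_1) = (49, 20), so from here the quotients repeat a_1, ..., a_12; the period length is 12.
Hence the expansion of sqrt(2421) is a_0 = 49 followed by the repeating block 4, 1, 10, 7, 2, 10, 2, 7, 10, 1, 4, 98 (period 12).

[49; (4, 1, 10, 7, 2, 10, 2, 7, 10, 1, 4, 98)]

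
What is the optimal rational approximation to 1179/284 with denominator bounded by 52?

137/33

Expand x = 1179/284 as a continued fraction with the Euclidean algorithm:
  1179 = 4*284 + 43, so a_0 = 4.
  284 = 6*43 + 26, so a_1 = 6.
  43 = 1*26 + 17, so a_2 = 1.
  26 = 1*17 + 9, so a_3 = 1.
  17 = 1*9 + 8, so a_4 = 1.
  9 = 1*8 + 1, so a_5 = 1.
  8 = 8*1 + 0, so a_6 = 8.
so x = [4; 6, 1, 1, 1, 1, 8].
Convergents (p_i = a_i*p_{i-1} + p_{i-2}, q_i = a_i*q_{i-1} + q_{i-2} with p_{-2}=0, p_{-1}=1, q_{-2}=1, q_{-1}=0), until the denominator exceeds 52:
  i=0: a_0=4, p_0 = 4*1 + 0 = 4, q_0 = 4*0 + 1 = 1.
  i=1: a_1=6, p_1 = 6*4 + 1 = 25, q_1 = 6*1 + 0 = 6.
  i=2: a_2=1, p_2 = 1*25 + 4 = 29, q_2 = 1*6 + 1 = 7.
  i=3: a_3=1, p_3 = 1*29 + 25 = 54, q_3 = 1*7 + 6 = 13.
  i=4: a_4=1, p_4 = 1*54 + 29 = 83, q_4 = 1*13 + 7 = 20.
  i=5: a_5=1, p_5 = 1*83 + 54 = 137, q_5 = 1*20 + 13 = 33.
  i=6: a_6=8, p_6 = 8*137 + 83 = 1179, q_6 = 8*33 + 20 = 284.
q_6 = 284 > 52, so the last convergent with denominator <= 52 is p_5/q_5 = 137/33.
The closest fraction with denominator <= 52 is either p_5/q_5 or the intermediate fraction (k*p_5 + p_4)/(k*q_5 + q_4) with the largest k >= 1 whose denominator stays <= 52; these approach x as k grows, and every other convergent or intermediate fraction in range is farther away.
Largest k: floor((52 - q_4)/q_5) = floor((52 - 20)/33) = 0.
Since k = 0, no intermediate fraction beyond p_5/q_5 has denominator <= 52, so the convergent 137/33 is the closest (its error is |1179*33 - 137*284|/(284*33) = 1/9372).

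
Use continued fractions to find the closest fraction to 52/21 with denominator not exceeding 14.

Expand x = 52/21 as a continued fraction with the Euclidean algorithm:
  52 = 2*21 + 10, so a_0 = 2.
  21 = 2*10 + 1, so a_1 = 2.
  10 = 10*1 + 0, so a_2 = 10.
so x = [2; 2, 10].
Convergents (p_i = a_i*p_{i-1} + p_{i-2}, q_i = a_i*q_{i-1} + q_{i-2} with p_{-2}=0, p_{-1}=1, q_{-2}=1, q_{-1}=0), until the denominator exceeds 14:
  i=0: a_0=2, p_0 = 2*1 + 0 = 2, q_0 = 2*0 + 1 = 1.
  i=1: a_1=2, p_1 = 2*2 + 1 = 5, q_1 = 2*1 + 0 = 2.
  i=2: a_2=10, p_2 = 10*5 + 2 = 52, q_2 = 10*2 + 1 = 21.
q_2 = 21 > 14, so the last convergent with denominator <= 14 is p_1/q_1 = 5/2.
The closest fraction with denominator <= 14 is either p_1/q_1 or the intermediate fraction (k*p_1 + p_0)/(k*q_1 + q_0) with the largest k >= 1 whose denominator stays <= 14; these approach x as k grows, and every other convergent or intermediate fraction in range is farther away.
Largest k: floor((14 - q_0)/q_1) = floor((14 - 1)/2) = 6.
That gives (6*5 + 2)/(6*2 + 1) = 32/13.
Compare the errors: |x - 5/2| = |52*2 - 5*21|/(21*2) = 1/42, and |x - 32/13| = |52*13 - 32*21|/(21*13) = 4/273.
Cross-multiplying, 4*42 = 168 < 273 = 1*273, so 4/273 is smaller: the intermediate fraction 32/13 is closer to x than 5/2.

32/13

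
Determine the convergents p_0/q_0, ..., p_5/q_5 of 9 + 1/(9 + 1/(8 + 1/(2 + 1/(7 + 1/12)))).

Using the convergent recurrence p_i = a_i*p_{i-1} + p_{i-2}, q_i = a_i*q_{i-1} + q_{i-2} with p_{-2}=0, p_{-1}=1, q_{-2}=1, q_{-1}=0:
  i=0: a_0=9, p_0 = 9*1 + 0 = 9, q_0 = 9*0 + 1 = 1.
  i=1: a_1=9, p_1 = 9*9 + 1 = 82, q_1 = 9*1 + 0 = 9.
  i=2: a_2=8, p_2 = 8*82 + 9 = 665, q_2 = 8*9 + 1 = 73.
  i=3: a_3=2, p_3 = 2*665 + 82 = 1412, q_3 = 2*73 + 9 = 155.
  i=4: a_4=7, p_4 = 7*1412 + 665 = 10549, q_4 = 7*155 + 73 = 1158.
  i=5: a_5=12, p_5 = 12*10549 + 1412 = 128000, q_5 = 12*1158 + 155 = 14051.

9/1, 82/9, 665/73, 1412/155, 10549/1158, 128000/14051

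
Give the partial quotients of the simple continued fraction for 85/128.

[0; 1, 1, 1, 42]

Run the Euclidean algorithm on 85 and 128; the successive quotients are the partial quotients a_0, a_1, ... (each step inverts the fractional part left over by the previous one):
  85 = 0*128 + 85, so a_0 = 0.
  128 = 1*85 + 43, so a_1 = 1.
  85 = 1*43 + 42, so a_2 = 1.
  43 = 1*42 + 1, so a_3 = 1.
  42 = 42*1 + 0, so a_4 = 42.
The remainder reaches 0 after 5 divisions, so the expansion has 5 partial quotients, read off in order.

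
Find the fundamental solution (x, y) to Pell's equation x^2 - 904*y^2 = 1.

First expand sqrt(904) as a continued fraction. With x_i = (sqrt(904) + m_i)/d_i and (m_0, d_0) = (0, 1): a_0 = floor(sqrt(904)) = 30, since 30^2 = 900 <= 904 < 961 = 31^2.
Iterate m_{i+1} = d_i*a_i - m_i, d_{i+1} = (904 - m_{i+1}^2)/d_i, a_{i+1} = floor((a_0 + m_{i+1})/d_{i+1}):
  m_1 = 1*30 - 0 = 30, d_1 = (904 - 30^2)/1 = 4/1 = 4, a_1 = floor((30 + 30)/4) = 15.
  m_2 = 4*15 - 30 = 30, d_2 = (904 - 30^2)/4 = 4/4 = 1, a_2 = floor((30 + 30)/1) = 60.
  m_3 = 1*60 - 30 = 30, d_3 = (904 - 30^2)/1 = 4/1 = 4: (m_3, d_3) = (m_1, d_1) = (30, 4), so from here the quotients repeat a_1, a_2; the period length is 2.
So sqrt(904) = [30; (15, 60)] with period length k = 2.
k is even, so the fundamental solution of x^2 - 904y^2 = 1 is (p_{k-1}, q_{k-1}) = (p_1, q_1); compute convergents through index 1.
Convergents (p_i = a_i*p_{i-1} + p_{i-2}, q_i = a_i*q_{i-1} + q_{i-2} with p_{-2}=0, p_{-1}=1, q_{-2}=1, q_{-1}=0):
  i=0: a_0=30, p_0 = 30*1 + 0 = 30, q_0 = 30*0 + 1 = 1.
  i=1: a_1=15, p_1 = 15*30 + 1 = 451, q_1 = 15*1 + 0 = 15.
Check: 451^2 - 904*15^2 = 203401 - 203400 = 1, so (x, y) = (451, 15) solves the equation, and by the theorem it is the least positive solution.

(x, y) = (451, 15)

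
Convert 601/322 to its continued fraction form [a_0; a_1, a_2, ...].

[1; 1, 6, 2, 21]

Run the Euclidean algorithm on 601 and 322; the successive quotients are the partial quotients a_0, a_1, ... (each step inverts the fractional part left over by the previous one):
  601 = 1*322 + 279, so a_0 = 1.
  322 = 1*279 + 43, so a_1 = 1.
  279 = 6*43 + 21, so a_2 = 6.
  43 = 2*21 + 1, so a_3 = 2.
  21 = 21*1 + 0, so a_4 = 21.
The remainder reaches 0 after 5 divisions, so the expansion has 5 partial quotients, read off in order.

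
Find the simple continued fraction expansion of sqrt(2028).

[45; (30, 90)]

Write x_i = (sqrt(2028) + m_i)/d_i with (m_0, d_0) = (0, 1). a_0 = floor(sqrt(2028)) = 45, since 45^2 = 2025 <= 2028 < 2116 = 46^2.
Iterate m_{i+1} = d_i*a_i - m_i, d_{i+1} = (2028 - m_{i+1}^2)/d_i, a_{i+1} = floor((a_0 + m_{i+1})/d_{i+1}):
  m_1 = 1*45 - 0 = 45, d_1 = (2028 - 45^2)/1 = 3/1 = 3, a_1 = floor((45 + 45)/3) = 30.
  m_2 = 3*30 - 45 = 45, d_2 = (2028 - 45^2)/3 = 3/3 = 1, a_2 = floor((45 + 45)/1) = 90.
  m_3 = 1*90 - 45 = 45, d_3 = (2028 - 45^2)/1 = 3/1 = 3: (m_3, d_3) = (m_1, d_1) = (45, 3), so from here the quotients repeat a_1, a_2; the period length is 2.
Hence the expansion of sqrt(2028) is a_0 = 45 followed by the repeating block 30, 90 (period 2).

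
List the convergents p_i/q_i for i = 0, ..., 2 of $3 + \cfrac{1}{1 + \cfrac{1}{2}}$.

Using the convergent recurrence p_i = a_i*p_{i-1} + p_{i-2}, q_i = a_i*q_{i-1} + q_{i-2} with p_{-2}=0, p_{-1}=1, q_{-2}=1, q_{-1}=0:
  i=0: a_0=3, p_0 = 3*1 + 0 = 3, q_0 = 3*0 + 1 = 1.
  i=1: a_1=1, p_1 = 1*3 + 1 = 4, q_1 = 1*1 + 0 = 1.
  i=2: a_2=2, p_2 = 2*4 + 3 = 11, q_2 = 2*1 + 1 = 3.

3/1, 4/1, 11/3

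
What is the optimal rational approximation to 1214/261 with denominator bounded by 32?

107/23

Expand x = 1214/261 as a continued fraction with the Euclidean algorithm:
  1214 = 4*261 + 170, so a_0 = 4.
  261 = 1*170 + 91, so a_1 = 1.
  170 = 1*91 + 79, so a_2 = 1.
  91 = 1*79 + 12, so a_3 = 1.
  79 = 6*12 + 7, so a_4 = 6.
  12 = 1*7 + 5, so a_5 = 1.
  7 = 1*5 + 2, so a_6 = 1.
  5 = 2*2 + 1, so a_7 = 2.
  2 = 2*1 + 0, so a_8 = 2.
so x = [4; 1, 1, 1, 6, 1, 1, 2, 2].
Convergents (p_i = a_i*p_{i-1} + p_{i-2}, q_i = a_i*q_{i-1} + q_{i-2} with p_{-2}=0, p_{-1}=1, q_{-2}=1, q_{-1}=0), until the denominator exceeds 32:
  i=0: a_0=4, p_0 = 4*1 + 0 = 4, q_0 = 4*0 + 1 = 1.
  i=1: a_1=1, p_1 = 1*4 + 1 = 5, q_1 = 1*1 + 0 = 1.
  i=2: a_2=1, p_2 = 1*5 + 4 = 9, q_2 = 1*1 + 1 = 2.
  i=3: a_3=1, p_3 = 1*9 + 5 = 14, q_3 = 1*2 + 1 = 3.
  i=4: a_4=6, p_4 = 6*14 + 9 = 93, q_4 = 6*3 + 2 = 20.
  i=5: a_5=1, p_5 = 1*93 + 14 = 107, q_5 = 1*20 + 3 = 23.
  i=6: a_6=1, p_6 = 1*107 + 93 = 200, q_6 = 1*23 + 20 = 43.
q_6 = 43 > 32, so the last convergent with denominator <= 32 is p_5/q_5 = 107/23.
The closest fraction with denominator <= 32 is either p_5/q_5 or the intermediate fraction (k*p_5 + p_4)/(k*q_5 + q_4) with the largest k >= 1 whose denominator stays <= 32; these approach x as k grows, and every other convergent or intermediate fraction in range is farther away.
Largest k: floor((32 - q_4)/q_5) = floor((32 - 20)/23) = 0.
Since k = 0, no intermediate fraction beyond p_5/q_5 has denominator <= 32, so the convergent 107/23 is the closest (its error is |1214*23 - 107*261|/(261*23) = 5/6003).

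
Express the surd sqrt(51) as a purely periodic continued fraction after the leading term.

Write x_i = (sqrt(51) + m_i)/d_i with (m_0, d_0) = (0, 1). a_0 = floor(sqrt(51)) = 7, since 7^2 = 49 <= 51 < 64 = 8^2.
Iterate m_{i+1} = d_i*a_i - m_i, d_{i+1} = (51 - m_{i+1}^2)/d_i, a_{i+1} = floor((a_0 + m_{i+1})/d_{i+1}):
  m_1 = 1*7 - 0 = 7, d_1 = (51 - 7^2)/1 = 2/1 = 2, a_1 = floor((7 + 7)/2) = 7.
  m_2 = 2*7 - 7 = 7, d_2 = (51 - 7^2)/2 = 2/2 = 1, a_2 = floor((7 + 7)/1) = 14.
  m_3 = 1*14 - 7 = 7, d_3 = (51 - 7^2)/1 = 2/1 = 2: (m_3, d_3) = (m_1, d_1) = (7, 2), so from here the quotients repeat a_1, a_2; the period length is 2.
Hence the expansion of sqrt(51) is a_0 = 7 followed by the repeating block 7, 14 (period 2).

[7; (7, 14)]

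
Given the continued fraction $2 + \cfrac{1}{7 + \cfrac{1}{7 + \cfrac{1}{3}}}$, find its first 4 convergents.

Using the convergent recurrence p_i = a_i*p_{i-1} + p_{i-2}, q_i = a_i*q_{i-1} + q_{i-2} with p_{-2}=0, p_{-1}=1, q_{-2}=1, q_{-1}=0:
  i=0: a_0=2, p_0 = 2*1 + 0 = 2, q_0 = 2*0 + 1 = 1.
  i=1: a_1=7, p_1 = 7*2 + 1 = 15, q_1 = 7*1 + 0 = 7.
  i=2: a_2=7, p_2 = 7*15 + 2 = 107, q_2 = 7*7 + 1 = 50.
  i=3: a_3=3, p_3 = 3*107 + 15 = 336, q_3 = 3*50 + 7 = 157.

2/1, 15/7, 107/50, 336/157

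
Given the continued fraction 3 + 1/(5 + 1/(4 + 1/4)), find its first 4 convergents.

Using the convergent recurrence p_i = a_i*p_{i-1} + p_{i-2}, q_i = a_i*q_{i-1} + q_{i-2} with p_{-2}=0, p_{-1}=1, q_{-2}=1, q_{-1}=0:
  i=0: a_0=3, p_0 = 3*1 + 0 = 3, q_0 = 3*0 + 1 = 1.
  i=1: a_1=5, p_1 = 5*3 + 1 = 16, q_1 = 5*1 + 0 = 5.
  i=2: a_2=4, p_2 = 4*16 + 3 = 67, q_2 = 4*5 + 1 = 21.
  i=3: a_3=4, p_3 = 4*67 + 16 = 284, q_3 = 4*21 + 5 = 89.

3/1, 16/5, 67/21, 284/89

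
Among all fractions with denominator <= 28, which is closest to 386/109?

Expand x = 386/109 as a continued fraction with the Euclidean algorithm:
  386 = 3*109 + 59, so a_0 = 3.
  109 = 1*59 + 50, so a_1 = 1.
  59 = 1*50 + 9, so a_2 = 1.
  50 = 5*9 + 5, so a_3 = 5.
  9 = 1*5 + 4, so a_4 = 1.
  5 = 1*4 + 1, so a_5 = 1.
  4 = 4*1 + 0, so a_6 = 4.
so x = [3; 1, 1, 5, 1, 1, 4].
Convergents (p_i = a_i*p_{i-1} + p_{i-2}, q_i = a_i*q_{i-1} + q_{i-2} with p_{-2}=0, p_{-1}=1, q_{-2}=1, q_{-1}=0), until the denominator exceeds 28:
  i=0: a_0=3, p_0 = 3*1 + 0 = 3, q_0 = 3*0 + 1 = 1.
  i=1: a_1=1, p_1 = 1*3 + 1 = 4, q_1 = 1*1 + 0 = 1.
  i=2: a_2=1, p_2 = 1*4 + 3 = 7, q_2 = 1*1 + 1 = 2.
  i=3: a_3=5, p_3 = 5*7 + 4 = 39, q_3 = 5*2 + 1 = 11.
  i=4: a_4=1, p_4 = 1*39 + 7 = 46, q_4 = 1*11 + 2 = 13.
  i=5: a_5=1, p_5 = 1*46 + 39 = 85, q_5 = 1*13 + 11 = 24.
  i=6: a_6=4, p_6 = 4*85 + 46 = 386, q_6 = 4*24 + 13 = 109.
q_6 = 109 > 28, so the last convergent with denominator <= 28 is p_5/q_5 = 85/24.
The closest fraction with denominator <= 28 is either p_5/q_5 or the intermediate fraction (k*p_5 + p_4)/(k*q_5 + q_4) with the largest k >= 1 whose denominator stays <= 28; these approach x as k grows, and every other convergent or intermediate fraction in range is farther away.
Largest k: floor((28 - q_4)/q_5) = floor((28 - 13)/24) = 0.
Since k = 0, no intermediate fraction beyond p_5/q_5 has denominator <= 28, so the convergent 85/24 is the closest (its error is |386*24 - 85*109|/(109*24) = 1/2616).

85/24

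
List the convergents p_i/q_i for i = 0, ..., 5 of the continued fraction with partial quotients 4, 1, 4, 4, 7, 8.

Using the convergent recurrence p_i = a_i*p_{i-1} + p_{i-2}, q_i = a_i*q_{i-1} + q_{i-2} with p_{-2}=0, p_{-1}=1, q_{-2}=1, q_{-1}=0:
  i=0: a_0=4, p_0 = 4*1 + 0 = 4, q_0 = 4*0 + 1 = 1.
  i=1: a_1=1, p_1 = 1*4 + 1 = 5, q_1 = 1*1 + 0 = 1.
  i=2: a_2=4, p_2 = 4*5 + 4 = 24, q_2 = 4*1 + 1 = 5.
  i=3: a_3=4, p_3 = 4*24 + 5 = 101, q_3 = 4*5 + 1 = 21.
  i=4: a_4=7, p_4 = 7*101 + 24 = 731, q_4 = 7*21 + 5 = 152.
  i=5: a_5=8, p_5 = 8*731 + 101 = 5949, q_5 = 8*152 + 21 = 1237.

4/1, 5/1, 24/5, 101/21, 731/152, 5949/1237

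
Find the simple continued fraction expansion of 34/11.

[3; 11]

Run the Euclidean algorithm on 34 and 11; the successive quotients are the partial quotients a_0, a_1, ... (each step inverts the fractional part left over by the previous one):
  34 = 3*11 + 1, so a_0 = 3.
  11 = 11*1 + 0, so a_1 = 11.
The remainder reaches 0 after 2 divisions, so the expansion has 2 partial quotients, read off in order.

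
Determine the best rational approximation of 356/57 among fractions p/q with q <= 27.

Expand x = 356/57 as a continued fraction with the Euclidean algorithm:
  356 = 6*57 + 14, so a_0 = 6.
  57 = 4*14 + 1, so a_1 = 4.
  14 = 14*1 + 0, so a_2 = 14.
so x = [6; 4, 14].
Convergents (p_i = a_i*p_{i-1} + p_{i-2}, q_i = a_i*q_{i-1} + q_{i-2} with p_{-2}=0, p_{-1}=1, q_{-2}=1, q_{-1}=0), until the denominator exceeds 27:
  i=0: a_0=6, p_0 = 6*1 + 0 = 6, q_0 = 6*0 + 1 = 1.
  i=1: a_1=4, p_1 = 4*6 + 1 = 25, q_1 = 4*1 + 0 = 4.
  i=2: a_2=14, p_2 = 14*25 + 6 = 356, q_2 = 14*4 + 1 = 57.
q_2 = 57 > 27, so the last convergent with denominator <= 27 is p_1/q_1 = 25/4.
The closest fraction with denominator <= 27 is either p_1/q_1 or the intermediate fraction (k*p_1 + p_0)/(k*q_1 + q_0) with the largest k >= 1 whose denominator stays <= 27; these approach x as k grows, and every other convergent or intermediate fraction in range is farther away.
Largest k: floor((27 - q_0)/q_1) = floor((27 - 1)/4) = 6.
That gives (6*25 + 6)/(6*4 + 1) = 156/25.
Compare the errors: |x - 25/4| = |356*4 - 25*57|/(57*4) = 1/228, and |x - 156/25| = |356*25 - 156*57|/(57*25) = 8/1425.
Cross-multiplying, 1*1425 = 1425 < 1824 = 8*228, so 1/228 is smaller: the convergent 25/4 is closer to x than 156/25.

25/4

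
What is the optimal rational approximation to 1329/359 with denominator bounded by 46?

137/37

Expand x = 1329/359 as a continued fraction with the Euclidean algorithm:
  1329 = 3*359 + 252, so a_0 = 3.
  359 = 1*252 + 107, so a_1 = 1.
  252 = 2*107 + 38, so a_2 = 2.
  107 = 2*38 + 31, so a_3 = 2.
  38 = 1*31 + 7, so a_4 = 1.
  31 = 4*7 + 3, so a_5 = 4.
  7 = 2*3 + 1, so a_6 = 2.
  3 = 3*1 + 0, so a_7 = 3.
so x = [3; 1, 2, 2, 1, 4, 2, 3].
Convergents (p_i = a_i*p_{i-1} + p_{i-2}, q_i = a_i*q_{i-1} + q_{i-2} with p_{-2}=0, p_{-1}=1, q_{-2}=1, q_{-1}=0), until the denominator exceeds 46:
  i=0: a_0=3, p_0 = 3*1 + 0 = 3, q_0 = 3*0 + 1 = 1.
  i=1: a_1=1, p_1 = 1*3 + 1 = 4, q_1 = 1*1 + 0 = 1.
  i=2: a_2=2, p_2 = 2*4 + 3 = 11, q_2 = 2*1 + 1 = 3.
  i=3: a_3=2, p_3 = 2*11 + 4 = 26, q_3 = 2*3 + 1 = 7.
  i=4: a_4=1, p_4 = 1*26 + 11 = 37, q_4 = 1*7 + 3 = 10.
  i=5: a_5=4, p_5 = 4*37 + 26 = 174, q_5 = 4*10 + 7 = 47.
q_5 = 47 > 46, so the last convergent with denominator <= 46 is p_4/q_4 = 37/10.
The closest fraction with denominator <= 46 is either p_4/q_4 or the intermediate fraction (k*p_4 + p_3)/(k*q_4 + q_3) with the largest k >= 1 whose denominator stays <= 46; these approach x as k grows, and every other convergent or intermediate fraction in range is farther away.
Largest k: floor((46 - q_3)/q_4) = floor((46 - 7)/10) = 3.
That gives (3*37 + 26)/(3*10 + 7) = 137/37.
Compare the errors: |x - 37/10| = |1329*10 - 37*359|/(359*10) = 7/3590, and |x - 137/37| = |1329*37 - 137*359|/(359*37) = 10/13283.
Cross-multiplying, 10*3590 = 35900 < 92981 = 7*13283, so 10/13283 is smaller: the intermediate fraction 137/37 is closer to x than 37/10.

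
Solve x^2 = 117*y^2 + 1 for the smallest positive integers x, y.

First expand sqrt(117) as a continued fraction. With x_i = (sqrt(117) + m_i)/d_i and (m_0, d_0) = (0, 1): a_0 = floor(sqrt(117)) = 10, since 10^2 = 100 <= 117 < 121 = 11^2.
Iterate m_{i+1} = d_i*a_i - m_i, d_{i+1} = (117 - m_{i+1}^2)/d_i, a_{i+1} = floor((a_0 + m_{i+1})/d_{i+1}):
  m_1 = 1*10 - 0 = 10, d_1 = (117 - 10^2)/1 = 17/1 = 17, a_1 = floor((10 + 10)/17) = 1.
  m_2 = 17*1 - 10 = 7, d_2 = (117 - 7^2)/17 = 68/17 = 4, a_2 = floor((10 + 7)/4) = 4.
  m_3 = 4*4 - 7 = 9, d_3 = (117 - 9^2)/4 = 36/4 = 9, a_3 = floor((10 + 9)/9) = 2.
  m_4 = 9*2 - 9 = 9, d_4 = (117 - 9^2)/9 = 36/9 = 4, a_4 = floor((10 + 9)/4) = 4.
  m_5 = 4*4 - 9 = 7, d_5 = (117 - 7^2)/4 = 68/4 = 17, a_5 = floor((10 + 7)/17) = 1.
  m_6 = 17*1 - 7 = 10, d_6 = (117 - 10^2)/17 = 17/17 = 1, a_6 = floor((10 + 10)/1) = 20.
  m_7 = 1*20 - 10 = 10, d_7 = (117 - 10^2)/1 = 17/1 = 17: (m_7, d_7) = (m_1, d_1) = (10, 17), so from here the quotients repeat a_1, ..., a_6; the period length is 6.
So sqrt(117) = [10; (1, 4, 2, 4, 1, 20)] with period length k = 6.
k is even, so the fundamental solution of x^2 - 117y^2 = 1 is (p_{k-1}, q_{k-1}) = (p_5, q_5); compute convergents through index 5.
Convergents (p_i = a_i*p_{i-1} + p_{i-2}, q_i = a_i*q_{i-1} + q_{i-2} with p_{-2}=0, p_{-1}=1, q_{-2}=1, q_{-1}=0):
  i=0: a_0=10, p_0 = 10*1 + 0 = 10, q_0 = 10*0 + 1 = 1.
  i=1: a_1=1, p_1 = 1*10 + 1 = 11, q_1 = 1*1 + 0 = 1.
  i=2: a_2=4, p_2 = 4*11 + 10 = 54, q_2 = 4*1 + 1 = 5.
  i=3: a_3=2, p_3 = 2*54 + 11 = 119, q_3 = 2*5 + 1 = 11.
  i=4: a_4=4, p_4 = 4*119 + 54 = 530, q_4 = 4*11 + 5 = 49.
  i=5: a_5=1, p_5 = 1*530 + 119 = 649, q_5 = 1*49 + 11 = 60.
Check: 649^2 - 117*60^2 = 421201 - 421200 = 1, so (x, y) = (649, 60) solves the equation, and by the theorem it is the least positive solution.

(x, y) = (649, 60)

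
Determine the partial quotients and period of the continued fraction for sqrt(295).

[17; (5, 1, 2, 3, 2, 6, 2, 3, 2, 1, 5, 34)]

Write x_i = (sqrt(295) + m_i)/d_i with (m_0, d_0) = (0, 1). a_0 = floor(sqrt(295)) = 17, since 17^2 = 289 <= 295 < 324 = 18^2.
Iterate m_{i+1} = d_i*a_i - m_i, d_{i+1} = (295 - m_{i+1}^2)/d_i, a_{i+1} = floor((a_0 + m_{i+1})/d_{i+1}):
  m_1 = 1*17 - 0 = 17, d_1 = (295 - 17^2)/1 = 6/1 = 6, a_1 = floor((17 + 17)/6) = 5.
  m_2 = 6*5 - 17 = 13, d_2 = (295 - 13^2)/6 = 126/6 = 21, a_2 = floor((17 + 13)/21) = 1.
  m_3 = 21*1 - 13 = 8, d_3 = (295 - 8^2)/21 = 231/21 = 11, a_3 = floor((17 + 8)/11) = 2.
  m_4 = 11*2 - 8 = 14, d_4 = (295 - 14^2)/11 = 99/11 = 9, a_4 = floor((17 + 14)/9) = 3.
  m_5 = 9*3 - 14 = 13, d_5 = (295 - 13^2)/9 = 126/9 = 14, a_5 = floor((17 + 13)/14) = 2.
  m_6 = 14*2 - 13 = 15, d_6 = (295 - 15^2)/14 = 70/14 = 5, a_6 = floor((17 + 15)/5) = 6.
  m_7 = 5*6 - 15 = 15, d_7 = (295 - 15^2)/5 = 70/5 = 14, a_7 = floor((17 + 15)/14) = 2.
  m_8 = 14*2 - 15 = 13, d_8 = (295 - 13^2)/14 = 126/14 = 9, a_8 = floor((17 + 13)/9) = 3.
  m_9 = 9*3 - 13 = 14, d_9 = (295 - 14^2)/9 = 99/9 = 11, a_9 = floor((17 + 14)/11) = 2.
  m_10 = 11*2 - 14 = 8, d_10 = (295 - 8^2)/11 = 231/11 = 21, a_10 = floor((17 + 8)/21) = 1.
  m_11 = 21*1 - 8 = 13, d_11 = (295 - 13^2)/21 = 126/21 = 6, a_11 = floor((17 + 13)/6) = 5.
  m_12 = 6*5 - 13 = 17, d_12 = (295 - 17^2)/6 = 6/6 = 1, a_12 = floor((17 + 17)/1) = 34.
  m_13 = 1*34 - 17 = 17, d_13 = (295 - 17^2)/1 = 6/1 = 6: (m_13, d_13) = (m_1, d_1) = (17, 6), so from here the quotients repeat a_1, ..., a_12; the period length is 12.
Hence the expansion of sqrt(295) is a_0 = 17 followed by the repeating block 5, 1, 2, 3, 2, 6, 2, 3, 2, 1, 5, 34 (period 12).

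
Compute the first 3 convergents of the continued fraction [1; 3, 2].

Using the convergent recurrence p_i = a_i*p_{i-1} + p_{i-2}, q_i = a_i*q_{i-1} + q_{i-2} with p_{-2}=0, p_{-1}=1, q_{-2}=1, q_{-1}=0:
  i=0: a_0=1, p_0 = 1*1 + 0 = 1, q_0 = 1*0 + 1 = 1.
  i=1: a_1=3, p_1 = 3*1 + 1 = 4, q_1 = 3*1 + 0 = 3.
  i=2: a_2=2, p_2 = 2*4 + 1 = 9, q_2 = 2*3 + 1 = 7.

1/1, 4/3, 9/7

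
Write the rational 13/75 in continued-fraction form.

Run the Euclidean algorithm on 13 and 75; the successive quotients are the partial quotients a_0, a_1, ... (each step inverts the fractional part left over by the previous one):
  13 = 0*75 + 13, so a_0 = 0.
  75 = 5*13 + 10, so a_1 = 5.
  13 = 1*10 + 3, so a_2 = 1.
  10 = 3*3 + 1, so a_3 = 3.
  3 = 3*1 + 0, so a_4 = 3.
The remainder reaches 0 after 5 divisions, so the expansion has 5 partial quotients, read off in order.

[0; 5, 1, 3, 3]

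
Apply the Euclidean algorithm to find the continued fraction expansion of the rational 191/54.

[3; 1, 1, 6, 4]

Run the Euclidean algorithm on 191 and 54; the successive quotients are the partial quotients a_0, a_1, ... (each step inverts the fractional part left over by the previous one):
  191 = 3*54 + 29, so a_0 = 3.
  54 = 1*29 + 25, so a_1 = 1.
  29 = 1*25 + 4, so a_2 = 1.
  25 = 6*4 + 1, so a_3 = 6.
  4 = 4*1 + 0, so a_4 = 4.
The remainder reaches 0 after 5 divisions, so the expansion has 5 partial quotients, read off in order.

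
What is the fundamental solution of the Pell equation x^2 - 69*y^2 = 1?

First expand sqrt(69) as a continued fraction. With x_i = (sqrt(69) + m_i)/d_i and (m_0, d_0) = (0, 1): a_0 = floor(sqrt(69)) = 8, since 8^2 = 64 <= 69 < 81 = 9^2.
Iterate m_{i+1} = d_i*a_i - m_i, d_{i+1} = (69 - m_{i+1}^2)/d_i, a_{i+1} = floor((a_0 + m_{i+1})/d_{i+1}):
  m_1 = 1*8 - 0 = 8, d_1 = (69 - 8^2)/1 = 5/1 = 5, a_1 = floor((8 + 8)/5) = 3.
  m_2 = 5*3 - 8 = 7, d_2 = (69 - 7^2)/5 = 20/5 = 4, a_2 = floor((8 + 7)/4) = 3.
  m_3 = 4*3 - 7 = 5, d_3 = (69 - 5^2)/4 = 44/4 = 11, a_3 = floor((8 + 5)/11) = 1.
  m_4 = 11*1 - 5 = 6, d_4 = (69 - 6^2)/11 = 33/11 = 3, a_4 = floor((8 + 6)/3) = 4.
  m_5 = 3*4 - 6 = 6, d_5 = (69 - 6^2)/3 = 33/3 = 11, a_5 = floor((8 + 6)/11) = 1.
  m_6 = 11*1 - 6 = 5, d_6 = (69 - 5^2)/11 = 44/11 = 4, a_6 = floor((8 + 5)/4) = 3.
  m_7 = 4*3 - 5 = 7, d_7 = (69 - 7^2)/4 = 20/4 = 5, a_7 = floor((8 + 7)/5) = 3.
  m_8 = 5*3 - 7 = 8, d_8 = (69 - 8^2)/5 = 5/5 = 1, a_8 = floor((8 + 8)/1) = 16.
  m_9 = 1*16 - 8 = 8, d_9 = (69 - 8^2)/1 = 5/1 = 5: (m_9, d_9) = (m_1, d_1) = (8, 5), so from here the quotients repeat a_1, ..., a_8; the period length is 8.
So sqrt(69) = [8; (3, 3, 1, 4, 1, 3, 3, 16)] with period length k = 8.
k is even, so the fundamental solution of x^2 - 69y^2 = 1 is (p_{k-1}, q_{k-1}) = (p_7, q_7); compute convergents through index 7.
Convergents (p_i = a_i*p_{i-1} + p_{i-2}, q_i = a_i*q_{i-1} + q_{i-2} with p_{-2}=0, p_{-1}=1, q_{-2}=1, q_{-1}=0):
  i=0: a_0=8, p_0 = 8*1 + 0 = 8, q_0 = 8*0 + 1 = 1.
  i=1: a_1=3, p_1 = 3*8 + 1 = 25, q_1 = 3*1 + 0 = 3.
  i=2: a_2=3, p_2 = 3*25 + 8 = 83, q_2 = 3*3 + 1 = 10.
  i=3: a_3=1, p_3 = 1*83 + 25 = 108, q_3 = 1*10 + 3 = 13.
  i=4: a_4=4, p_4 = 4*108 + 83 = 515, q_4 = 4*13 + 10 = 62.
  i=5: a_5=1, p_5 = 1*515 + 108 = 623, q_5 = 1*62 + 13 = 75.
  i=6: a_6=3, p_6 = 3*623 + 515 = 2384, q_6 = 3*75 + 62 = 287.
  i=7: a_7=3, p_7 = 3*2384 + 623 = 7775, q_7 = 3*287 + 75 = 936.
Check: 7775^2 - 69*936^2 = 60450625 - 60450624 = 1, so (x, y) = (7775, 936) solves the equation, and by the theorem it is the least positive solution.

(x, y) = (7775, 936)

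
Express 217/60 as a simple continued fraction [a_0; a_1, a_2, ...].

[3; 1, 1, 1, 1, 1, 1, 4]

Run the Euclidean algorithm on 217 and 60; the successive quotients are the partial quotients a_0, a_1, ... (each step inverts the fractional part left over by the previous one):
  217 = 3*60 + 37, so a_0 = 3.
  60 = 1*37 + 23, so a_1 = 1.
  37 = 1*23 + 14, so a_2 = 1.
  23 = 1*14 + 9, so a_3 = 1.
  14 = 1*9 + 5, so a_4 = 1.
  9 = 1*5 + 4, so a_5 = 1.
  5 = 1*4 + 1, so a_6 = 1.
  4 = 4*1 + 0, so a_7 = 4.
The remainder reaches 0 after 8 divisions, so the expansion has 8 partial quotients, read off in order.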